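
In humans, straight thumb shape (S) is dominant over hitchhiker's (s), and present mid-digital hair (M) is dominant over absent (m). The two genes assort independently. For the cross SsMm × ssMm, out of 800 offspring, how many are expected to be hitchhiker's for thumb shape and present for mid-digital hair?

Dihybrid cross SsMm × ssMm — consider each gene separately:
thumb shape: Ss × ss → 2 Ss, 2 ss → 2 S_ : 2 ss (out of 4)
mid-digital hair: Mm × Mm → 1 MM, 2 Mm, 1 mm → 3 M_ : 1 mm (out of 4)
Looking for: hitchhiker's (ss) and present (M_)
P(hitchhiker's) = 2/4, P(present) = 3/4
P(both) = 2/4 × 3/4 = 6/16 = 3/8
Expected count = 3/8 × 800 = 300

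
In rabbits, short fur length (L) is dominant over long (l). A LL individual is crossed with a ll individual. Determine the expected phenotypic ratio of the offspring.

Punnett square for LL × ll:
Offspring genotypes: 4 Ll
short: 4, long: 0
Ratio: all short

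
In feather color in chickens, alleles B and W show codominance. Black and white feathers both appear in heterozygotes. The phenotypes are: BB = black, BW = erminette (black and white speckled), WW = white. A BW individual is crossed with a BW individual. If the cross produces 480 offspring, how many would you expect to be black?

Punnett square for BW × BW:
Offspring genotypes: 1 BB, 2 BW, 1 WW
Phenotype counts: 1 black, 2 erminette (black and white speckled), 1 white
black: 1 out of 4 → fraction 1/4
Expected count = 1/4 × 480 = 120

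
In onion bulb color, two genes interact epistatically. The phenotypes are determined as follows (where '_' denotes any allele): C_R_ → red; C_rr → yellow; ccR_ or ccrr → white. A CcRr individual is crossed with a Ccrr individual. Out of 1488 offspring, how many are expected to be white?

Cross: CcRr × Ccrr — consider each gene separately:
C gene: Cc × Cc → 1 CC, 2 Cc, 1 cc → 3 C_ : 1 cc (out of 4)
R gene: Rr × rr → 2 Rr, 2 rr → 2 R_ : 2 rr (out of 4)
Genotype classes (out of 4 × 4 = 16): C_R_ = 3×2 = 6; C_rr = 3×2 = 6; ccR_ = 1×2 = 2; ccrr = 1×2 = 2
Apply the phenotype rules: C_R_ (6) → red; C_rr (6) → yellow; ccR_ (2) + ccrr (2) → white
Phenotype counts (out of 16): 6 red, 6 yellow, 4 white
white: 4 out of 16 → fraction 1/4
Expected count = 1/4 × 1488 = 372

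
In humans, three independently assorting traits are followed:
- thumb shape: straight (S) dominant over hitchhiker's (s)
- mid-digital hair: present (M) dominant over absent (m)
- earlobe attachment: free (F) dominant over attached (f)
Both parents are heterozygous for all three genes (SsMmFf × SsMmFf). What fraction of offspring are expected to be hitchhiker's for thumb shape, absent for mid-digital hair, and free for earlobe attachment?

Trihybrid cross: SsMmFf × SsMmFf
Each trait segregates independently with a 3:1 phenotypic ratio, so each gene contributes 3/4 (dominant) or 1/4 (recessive).
Target: hitchhiker's (thumb shape), absent (mid-digital hair), free (earlobe attachment)
Probability = product of independent per-trait probabilities
= 1/4 × 1/4 × 3/4 = 3/64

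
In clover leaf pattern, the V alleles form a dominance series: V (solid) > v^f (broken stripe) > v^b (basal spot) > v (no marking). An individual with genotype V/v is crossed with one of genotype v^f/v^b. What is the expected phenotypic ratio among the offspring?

Cross: V/v × v^f/v^b
Allele dominance: V > v^f > v^b > v
Offspring genotypes: 1 V/v^f, 1 V/v^b, 1 v^f/v, 1 v^b/v
Phenotype counts: 2 solid, 1 broken stripe, 1 basal spot
Ratio: 2 solid : 1 broken stripe : 1 basal spot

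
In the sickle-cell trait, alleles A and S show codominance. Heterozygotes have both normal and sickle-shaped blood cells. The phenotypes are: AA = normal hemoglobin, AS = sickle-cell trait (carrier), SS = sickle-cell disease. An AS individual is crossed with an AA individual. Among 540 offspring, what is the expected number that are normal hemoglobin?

Punnett square for AS × AA:
Offspring genotypes: 2 AA, 2 AS
Phenotype counts: 2 normal hemoglobin, 2 sickle-cell trait (carrier)
normal hemoglobin: 2 out of 4 → fraction 1/2
Expected count = 1/2 × 540 = 270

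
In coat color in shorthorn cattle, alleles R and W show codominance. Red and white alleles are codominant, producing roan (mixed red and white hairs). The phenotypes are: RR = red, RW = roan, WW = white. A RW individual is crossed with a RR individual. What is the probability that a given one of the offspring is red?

Punnett square for RW × RR:
Offspring genotypes: 2 RR, 2 RW
Phenotype counts: 2 red, 2 roan
red: 2 out of 4
Probability: 2/4 = 1/2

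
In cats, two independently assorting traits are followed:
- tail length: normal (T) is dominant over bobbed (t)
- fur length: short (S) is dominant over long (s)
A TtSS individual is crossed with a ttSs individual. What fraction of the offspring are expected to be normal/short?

Dihybrid cross TtSS × ttSs — consider each gene separately:
tail length: Tt × tt → 2 Tt, 2 tt → 2 T_ : 2 tt (out of 4)
fur length: SS × Ss → 2 SS, 2 Ss → 4 S_ (out of 4)
Combine (counts out of 4 × 4 = 16): normal/short (T_S_) = 2×4 = 8; bobbed/short (ttS_) = 2×4 = 8
Phenotype counts (out of 16): 8 normal/short, 8 bobbed/short
normal/short: 8 out of 16
Probability: 8/16 = 1/2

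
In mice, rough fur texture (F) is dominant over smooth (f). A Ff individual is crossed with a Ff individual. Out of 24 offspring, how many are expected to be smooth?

Punnett square for Ff × Ff:
Offspring genotypes: 1 FF, 2 Ff, 1 ff
rough: 3, smooth: 1
smooth: 1 out of 4 → fraction 1/4
Expected count = 1/4 × 24 = 6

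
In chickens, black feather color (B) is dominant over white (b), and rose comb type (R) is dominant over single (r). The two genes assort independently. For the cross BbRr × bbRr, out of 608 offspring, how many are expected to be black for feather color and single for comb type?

Dihybrid cross BbRr × bbRr — consider each gene separately:
feather color: Bb × bb → 2 Bb, 2 bb → 2 B_ : 2 bb (out of 4)
comb type: Rr × Rr → 1 RR, 2 Rr, 1 rr → 3 R_ : 1 rr (out of 4)
Looking for: black (B_) and single (rr)
P(black) = 2/4, P(single) = 1/4
P(both) = 2/4 × 1/4 = 2/16 = 1/8
Expected count = 1/8 × 608 = 76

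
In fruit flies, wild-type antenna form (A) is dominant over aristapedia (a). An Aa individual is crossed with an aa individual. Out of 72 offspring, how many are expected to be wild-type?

Punnett square for Aa × aa:
Offspring genotypes: 2 Aa, 2 aa
wild-type: 2, aristapedia: 2
wild-type: 2 out of 4 → fraction 1/2
Expected count = 1/2 × 72 = 36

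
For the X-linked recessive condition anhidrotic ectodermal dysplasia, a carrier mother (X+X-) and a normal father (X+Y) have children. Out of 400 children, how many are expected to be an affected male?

Cross: X+X- × X+Y
Offspring: 1 X+X+, 1 X+Y, 1 X+X-, 1 X-Y
Probability of an affected male: 1/4
Expected count = 1/4 × 400 = 100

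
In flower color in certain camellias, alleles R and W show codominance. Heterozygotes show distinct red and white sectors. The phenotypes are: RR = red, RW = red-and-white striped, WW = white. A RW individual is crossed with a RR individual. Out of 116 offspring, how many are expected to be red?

Punnett square for RW × RR:
Offspring genotypes: 2 RR, 2 RW
Phenotype counts: 2 red, 2 red-and-white striped
red: 2 out of 4 → fraction 1/2
Expected count = 1/2 × 116 = 58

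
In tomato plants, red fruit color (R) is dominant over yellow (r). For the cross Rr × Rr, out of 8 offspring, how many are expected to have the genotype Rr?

Punnett square for Rr × Rr:
Offspring genotypes: 1 RR, 2 Rr, 1 rr
Total offspring: 4
Count with target: 2
Probability: 2/4 = 1/2
Expected count = 1/2 × 8 = 4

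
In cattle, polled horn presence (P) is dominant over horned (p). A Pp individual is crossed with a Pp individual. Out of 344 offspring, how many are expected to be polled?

Punnett square for Pp × Pp:
Offspring genotypes: 1 PP, 2 Pp, 1 pp
polled: 3, horned: 1
polled: 3 out of 4 → fraction 3/4
Expected count = 3/4 × 344 = 258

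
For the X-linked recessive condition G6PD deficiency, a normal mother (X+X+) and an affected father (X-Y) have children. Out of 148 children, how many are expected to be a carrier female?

Cross: X+X+ × X-Y
Offspring: 2 X+X-, 2 X+Y
Probability of a carrier female: 2/4 = 1/2
Expected count = 1/2 × 148 = 74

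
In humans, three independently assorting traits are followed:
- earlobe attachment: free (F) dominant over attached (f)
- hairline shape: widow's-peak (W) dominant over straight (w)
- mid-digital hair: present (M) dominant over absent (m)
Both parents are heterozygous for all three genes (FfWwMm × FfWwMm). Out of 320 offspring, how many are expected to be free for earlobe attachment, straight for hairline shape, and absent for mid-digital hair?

Trihybrid cross: FfWwMm × FfWwMm
Each trait segregates independently with a 3:1 phenotypic ratio, so each gene contributes 3/4 (dominant) or 1/4 (recessive).
Target: free (earlobe attachment), straight (hairline shape), absent (mid-digital hair)
Probability = product of independent per-trait probabilities
= 3/4 × 1/4 × 1/4 = 3/64
Expected count = 3/64 × 320 = 15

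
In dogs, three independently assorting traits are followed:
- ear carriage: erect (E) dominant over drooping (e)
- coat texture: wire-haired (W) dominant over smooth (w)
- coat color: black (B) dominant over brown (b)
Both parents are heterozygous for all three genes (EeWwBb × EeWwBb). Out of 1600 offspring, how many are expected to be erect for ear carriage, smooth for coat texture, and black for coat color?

Trihybrid cross: EeWwBb × EeWwBb
Each trait segregates independently with a 3:1 phenotypic ratio, so each gene contributes 3/4 (dominant) or 1/4 (recessive).
Target: erect (ear carriage), smooth (coat texture), black (coat color)
Probability = product of independent per-trait probabilities
= 3/4 × 1/4 × 3/4 = 9/64
Expected count = 9/64 × 1600 = 225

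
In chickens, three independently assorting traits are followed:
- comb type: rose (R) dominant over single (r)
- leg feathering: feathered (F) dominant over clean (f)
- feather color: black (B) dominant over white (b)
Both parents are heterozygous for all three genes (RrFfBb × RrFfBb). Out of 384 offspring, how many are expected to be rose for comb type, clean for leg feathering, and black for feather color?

Trihybrid cross: RrFfBb × RrFfBb
Each trait segregates independently with a 3:1 phenotypic ratio, so each gene contributes 3/4 (dominant) or 1/4 (recessive).
Target: rose (comb type), clean (leg feathering), black (feather color)
Probability = product of independent per-trait probabilities
= 3/4 × 1/4 × 3/4 = 9/64
Expected count = 9/64 × 384 = 54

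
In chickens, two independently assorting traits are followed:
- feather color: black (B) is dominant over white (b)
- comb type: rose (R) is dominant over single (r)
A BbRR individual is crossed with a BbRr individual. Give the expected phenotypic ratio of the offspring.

Dihybrid cross BbRR × BbRr — consider each gene separately:
feather color: Bb × Bb → 1 BB, 2 Bb, 1 bb → 3 B_ : 1 bb (out of 4)
comb type: RR × Rr → 2 RR, 2 Rr → 4 R_ (out of 4)
Combine (counts out of 4 × 4 = 16): black/rose (B_R_) = 3×4 = 12; white/rose (bbR_) = 1×4 = 4
Phenotype counts (out of 16): 12 black/rose, 4 white/rose
Ratio: 3 black/rose : 1 white/rose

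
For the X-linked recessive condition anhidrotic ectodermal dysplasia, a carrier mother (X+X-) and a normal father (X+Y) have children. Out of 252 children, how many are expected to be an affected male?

Cross: X+X- × X+Y
Offspring: 1 X+X+, 1 X+Y, 1 X+X-, 1 X-Y
Probability of an affected male: 1/4
Expected count = 1/4 × 252 = 63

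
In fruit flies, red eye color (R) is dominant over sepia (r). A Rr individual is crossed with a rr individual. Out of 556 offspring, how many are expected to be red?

Punnett square for Rr × rr:
Offspring genotypes: 2 Rr, 2 rr
red: 2, sepia: 2
red: 2 out of 4 → fraction 1/2
Expected count = 1/2 × 556 = 278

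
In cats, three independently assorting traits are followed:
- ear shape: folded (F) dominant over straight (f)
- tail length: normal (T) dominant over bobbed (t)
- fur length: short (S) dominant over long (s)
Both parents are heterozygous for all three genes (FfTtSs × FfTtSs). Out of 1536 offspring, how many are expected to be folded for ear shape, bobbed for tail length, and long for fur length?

Trihybrid cross: FfTtSs × FfTtSs
Each trait segregates independently with a 3:1 phenotypic ratio, so each gene contributes 3/4 (dominant) or 1/4 (recessive).
Target: folded (ear shape), bobbed (tail length), long (fur length)
Probability = product of independent per-trait probabilities
= 3/4 × 1/4 × 1/4 = 3/64
Expected count = 3/64 × 1536 = 72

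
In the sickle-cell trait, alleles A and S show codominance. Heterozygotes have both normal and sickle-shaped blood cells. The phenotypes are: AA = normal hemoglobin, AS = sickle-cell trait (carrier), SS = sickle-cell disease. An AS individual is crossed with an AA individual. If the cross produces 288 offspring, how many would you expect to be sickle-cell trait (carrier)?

Punnett square for AS × AA:
Offspring genotypes: 2 AA, 2 AS
Phenotype counts: 2 normal hemoglobin, 2 sickle-cell trait (carrier)
sickle-cell trait (carrier): 2 out of 4 → fraction 1/2
Expected count = 1/2 × 288 = 144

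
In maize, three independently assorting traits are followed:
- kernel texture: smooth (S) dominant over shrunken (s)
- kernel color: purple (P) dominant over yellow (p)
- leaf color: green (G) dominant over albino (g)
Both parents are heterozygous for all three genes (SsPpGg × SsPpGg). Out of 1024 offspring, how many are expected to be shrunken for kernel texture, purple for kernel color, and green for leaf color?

Trihybrid cross: SsPpGg × SsPpGg
Each trait segregates independently with a 3:1 phenotypic ratio, so each gene contributes 3/4 (dominant) or 1/4 (recessive).
Target: shrunken (kernel texture), purple (kernel color), green (leaf color)
Probability = product of independent per-trait probabilities
= 1/4 × 3/4 × 3/4 = 9/64
Expected count = 9/64 × 1024 = 144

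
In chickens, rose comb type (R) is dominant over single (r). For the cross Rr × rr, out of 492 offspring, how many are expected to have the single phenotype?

Punnett square for Rr × rr:
Offspring genotypes: 2 Rr, 2 rr
Total offspring: 4
Count with target: 2
Probability: 2/4 = 1/2
Expected count = 1/2 × 492 = 246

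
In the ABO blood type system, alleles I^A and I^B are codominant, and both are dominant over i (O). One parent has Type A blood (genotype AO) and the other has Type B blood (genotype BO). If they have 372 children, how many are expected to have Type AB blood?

Cross: AO × BO
Possible offspring genotypes: 1 AB, 1 AO, 1 BO, 1 OO
Blood type counts: 1 Type AB, 1 Type A, 1 Type B, 1 Type O
Probability of Type AB: 1/4
Expected count = 1/4 × 372 = 93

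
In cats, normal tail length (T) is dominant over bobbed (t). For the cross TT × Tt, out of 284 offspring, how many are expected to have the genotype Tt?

Punnett square for TT × Tt:
Offspring genotypes: 2 TT, 2 Tt
Total offspring: 4
Count with target: 2
Probability: 2/4 = 1/2
Expected count = 1/2 × 284 = 142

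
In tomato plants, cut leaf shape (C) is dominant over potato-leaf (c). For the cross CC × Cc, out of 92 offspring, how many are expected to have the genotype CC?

Punnett square for CC × Cc:
Offspring genotypes: 2 CC, 2 Cc
Total offspring: 4
Count with target: 2
Probability: 2/4 = 1/2
Expected count = 1/2 × 92 = 46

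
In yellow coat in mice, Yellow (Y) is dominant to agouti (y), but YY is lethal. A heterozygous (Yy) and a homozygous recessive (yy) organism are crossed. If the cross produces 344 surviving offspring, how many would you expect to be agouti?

Cross: Yy × yy
Punnett square offspring (before lethality): 2 Yy, 2 yy
No YY offspring are produced in this cross.
agouti: 2 out of 4 → fraction 1/2
Expected count = 1/2 × 344 = 172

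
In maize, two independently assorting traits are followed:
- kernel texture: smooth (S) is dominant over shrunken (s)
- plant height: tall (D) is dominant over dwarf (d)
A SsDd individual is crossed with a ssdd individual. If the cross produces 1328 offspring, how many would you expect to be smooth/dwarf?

Dihybrid cross SsDd × ssdd — consider each gene separately:
kernel texture: Ss × ss → 2 Ss, 2 ss → 2 S_ : 2 ss (out of 4)
plant height: Dd × dd → 2 Dd, 2 dd → 2 D_ : 2 dd (out of 4)
Combine (counts out of 4 × 4 = 16): smooth/tall (S_D_) = 2×2 = 4; smooth/dwarf (S_dd) = 2×2 = 4; shrunken/tall (ssD_) = 2×2 = 4; shrunken/dwarf (ssdd) = 2×2 = 4
Phenotype counts (out of 16): 4 smooth/tall, 4 smooth/dwarf, 4 shrunken/tall, 4 shrunken/dwarf
smooth/dwarf: 4 out of 16 → fraction 1/4
Expected count = 1/4 × 1328 = 332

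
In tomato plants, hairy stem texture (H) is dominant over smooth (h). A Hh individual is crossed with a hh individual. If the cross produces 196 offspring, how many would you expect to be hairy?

Punnett square for Hh × hh:
Offspring genotypes: 2 Hh, 2 hh
hairy: 2, smooth: 2
hairy: 2 out of 4 → fraction 1/2
Expected count = 1/2 × 196 = 98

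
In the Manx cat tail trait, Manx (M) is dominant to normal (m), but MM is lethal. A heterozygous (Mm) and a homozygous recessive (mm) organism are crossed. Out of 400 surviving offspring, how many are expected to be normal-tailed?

Cross: Mm × mm
Punnett square offspring (before lethality): 2 Mm, 2 mm
No MM offspring are produced in this cross.
normal-tailed: 2 out of 4 → fraction 1/2
Expected count = 1/2 × 400 = 200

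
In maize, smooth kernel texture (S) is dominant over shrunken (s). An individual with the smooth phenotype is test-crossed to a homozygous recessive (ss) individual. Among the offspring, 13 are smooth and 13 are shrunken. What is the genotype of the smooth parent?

Test cross: ? × ss
Offspring: 13 smooth, 13 shrunken — approximately 1:1.
A 1:1 ratio in a test cross indicates the unknown parent is heterozygous (Ss).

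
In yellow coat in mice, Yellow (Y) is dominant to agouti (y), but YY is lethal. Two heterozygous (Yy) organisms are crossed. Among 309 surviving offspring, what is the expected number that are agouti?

Cross: Yy × Yy
Punnett square offspring (before lethality): 1 YY, 2 Yy, 1 yy
The YY genotype is lethal (embryos die); surviving offspring: 2 Yy, 1 yy
agouti: 1 out of 3 → fraction 1/3
Expected count = 1/3 × 309 = 103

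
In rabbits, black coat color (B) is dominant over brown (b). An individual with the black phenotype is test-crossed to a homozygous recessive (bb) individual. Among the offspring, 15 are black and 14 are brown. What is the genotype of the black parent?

Test cross: ? × bb
Offspring: 15 black, 14 brown — approximately 1:1.
A 1:1 ratio in a test cross indicates the unknown parent is heterozygous (Bb).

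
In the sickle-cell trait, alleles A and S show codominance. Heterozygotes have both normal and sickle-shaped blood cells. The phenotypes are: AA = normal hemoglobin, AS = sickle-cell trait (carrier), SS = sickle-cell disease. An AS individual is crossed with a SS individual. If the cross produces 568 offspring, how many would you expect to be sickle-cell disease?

Punnett square for AS × SS:
Offspring genotypes: 2 AS, 2 SS
Phenotype counts: 2 sickle-cell trait (carrier), 2 sickle-cell disease
sickle-cell disease: 2 out of 4 → fraction 1/2
Expected count = 1/2 × 568 = 284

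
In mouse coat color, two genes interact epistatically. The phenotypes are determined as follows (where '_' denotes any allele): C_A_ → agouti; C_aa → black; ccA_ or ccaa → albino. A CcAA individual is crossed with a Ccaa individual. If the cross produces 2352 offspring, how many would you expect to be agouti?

Cross: CcAA × Ccaa — consider each gene separately:
C gene: Cc × Cc → 1 CC, 2 Cc, 1 cc → 3 C_ : 1 cc (out of 4)
A gene: AA × aa → 4 Aa → 4 A_ (out of 4)
Genotype classes (out of 4 × 4 = 16): C_A_ = 3×4 = 12; ccA_ = 1×4 = 4
Apply the phenotype rules: C_A_ (12) → agouti; ccA_ (4) → albino
Phenotype counts (out of 16): 12 agouti, 4 albino
agouti: 12 out of 16 → fraction 3/4
Expected count = 3/4 × 2352 = 1764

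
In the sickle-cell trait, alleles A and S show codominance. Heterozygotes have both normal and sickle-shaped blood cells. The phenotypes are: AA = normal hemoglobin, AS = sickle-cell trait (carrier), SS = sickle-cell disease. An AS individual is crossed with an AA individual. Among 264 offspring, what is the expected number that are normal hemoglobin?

Punnett square for AS × AA:
Offspring genotypes: 2 AA, 2 AS
Phenotype counts: 2 normal hemoglobin, 2 sickle-cell trait (carrier)
normal hemoglobin: 2 out of 4 → fraction 1/2
Expected count = 1/2 × 264 = 132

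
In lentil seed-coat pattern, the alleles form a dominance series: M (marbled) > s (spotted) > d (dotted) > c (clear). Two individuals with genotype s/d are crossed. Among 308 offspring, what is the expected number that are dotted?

Cross: s/d × s/d
Allele dominance: M > s > d > c
Offspring genotypes: 1 s/s, 2 s/d, 1 d/d
Phenotype counts: 3 spotted, 1 dotted
dotted: 1 out of 4 → fraction 1/4
Expected count = 1/4 × 308 = 77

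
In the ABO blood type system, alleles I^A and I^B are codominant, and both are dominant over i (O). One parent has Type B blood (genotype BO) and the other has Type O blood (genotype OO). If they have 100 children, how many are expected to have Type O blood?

Cross: BO × OO
Possible offspring genotypes: 2 BO, 2 OO
Blood type counts: 2 Type B, 2 Type O
Probability of Type O: 2/4 = 1/2
Expected count = 1/2 × 100 = 50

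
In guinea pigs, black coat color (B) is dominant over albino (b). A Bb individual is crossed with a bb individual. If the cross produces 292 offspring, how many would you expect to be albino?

Punnett square for Bb × bb:
Offspring genotypes: 2 Bb, 2 bb
black: 2, albino: 2
albino: 2 out of 4 → fraction 1/2
Expected count = 1/2 × 292 = 146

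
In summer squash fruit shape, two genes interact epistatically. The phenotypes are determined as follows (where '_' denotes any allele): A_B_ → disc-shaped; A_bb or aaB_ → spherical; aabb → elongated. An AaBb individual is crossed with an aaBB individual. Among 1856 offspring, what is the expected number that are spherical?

Cross: AaBb × aaBB — consider each gene separately:
A gene: Aa × aa → 2 Aa, 2 aa → 2 A_ : 2 aa (out of 4)
B gene: Bb × BB → 2 BB, 2 Bb → 4 B_ (out of 4)
Genotype classes (out of 4 × 4 = 16): A_B_ = 2×4 = 8; aaB_ = 2×4 = 8
Apply the phenotype rules: A_B_ (8) → disc-shaped; aaB_ (8) → spherical
Phenotype counts (out of 16): 8 disc-shaped, 8 spherical
spherical: 8 out of 16 → fraction 1/2
Expected count = 1/2 × 1856 = 928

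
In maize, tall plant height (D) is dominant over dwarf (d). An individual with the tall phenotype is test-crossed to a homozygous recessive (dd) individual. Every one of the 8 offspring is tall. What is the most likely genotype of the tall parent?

Test cross: ? × dd
All offspring are tall.
If the unknown parent were heterozygous (Dd), about half of 8 offspring would be dwarf; none are. The unknown parent is most likely homozygous dominant (DD).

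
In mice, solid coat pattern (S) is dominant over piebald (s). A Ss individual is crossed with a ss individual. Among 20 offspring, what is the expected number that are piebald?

Punnett square for Ss × ss:
Offspring genotypes: 2 Ss, 2 ss
solid: 2, piebald: 2
piebald: 2 out of 4 → fraction 1/2
Expected count = 1/2 × 20 = 10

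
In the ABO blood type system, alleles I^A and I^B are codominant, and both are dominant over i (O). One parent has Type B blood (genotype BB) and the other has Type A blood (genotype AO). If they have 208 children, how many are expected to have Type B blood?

Cross: BB × AO
Possible offspring genotypes: 2 AB, 2 BO
Blood type counts: 2 Type AB, 2 Type B
Probability of Type B: 2/4 = 1/2
Expected count = 1/2 × 208 = 104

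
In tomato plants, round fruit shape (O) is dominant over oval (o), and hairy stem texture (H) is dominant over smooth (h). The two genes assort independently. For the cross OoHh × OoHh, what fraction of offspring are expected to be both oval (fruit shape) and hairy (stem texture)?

Dihybrid cross OoHh × OoHh — consider each gene separately:
fruit shape: Oo × Oo → 1 OO, 2 Oo, 1 oo → 3 O_ : 1 oo (out of 4)
stem texture: Hh × Hh → 1 HH, 2 Hh, 1 hh → 3 H_ : 1 hh (out of 4)
Looking for: oval (oo) and hairy (H_)
P(oval) = 1/4, P(hairy) = 3/4
P(both) = 1/4 × 3/4 = 3/16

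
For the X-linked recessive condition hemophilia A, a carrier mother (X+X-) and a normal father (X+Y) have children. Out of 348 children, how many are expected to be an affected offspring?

Cross: X+X- × X+Y
Offspring: 1 X+X+, 1 X+Y, 1 X+X-, 1 X-Y
Probability of an affected offspring: 1/4
Expected count = 1/4 × 348 = 87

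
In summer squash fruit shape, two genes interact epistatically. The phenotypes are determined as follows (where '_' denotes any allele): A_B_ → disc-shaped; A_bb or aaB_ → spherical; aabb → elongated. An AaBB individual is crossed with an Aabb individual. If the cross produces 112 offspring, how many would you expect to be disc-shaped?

Cross: AaBB × Aabb — consider each gene separately:
A gene: Aa × Aa → 1 AA, 2 Aa, 1 aa → 3 A_ : 1 aa (out of 4)
B gene: BB × bb → 4 Bb → 4 B_ (out of 4)
Genotype classes (out of 4 × 4 = 16): A_B_ = 3×4 = 12; aaB_ = 1×4 = 4
Apply the phenotype rules: A_B_ (12) → disc-shaped; aaB_ (4) → spherical
Phenotype counts (out of 16): 12 disc-shaped, 4 spherical
disc-shaped: 12 out of 16 → fraction 3/4
Expected count = 3/4 × 112 = 84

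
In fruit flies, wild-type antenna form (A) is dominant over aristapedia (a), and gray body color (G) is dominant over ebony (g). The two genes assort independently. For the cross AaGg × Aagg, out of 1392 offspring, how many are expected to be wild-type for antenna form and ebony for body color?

Dihybrid cross AaGg × Aagg — consider each gene separately:
antenna form: Aa × Aa → 1 AA, 2 Aa, 1 aa → 3 A_ : 1 aa (out of 4)
body color: Gg × gg → 2 Gg, 2 gg → 2 G_ : 2 gg (out of 4)
Looking for: wild-type (A_) and ebony (gg)
P(wild-type) = 3/4, P(ebony) = 2/4
P(both) = 3/4 × 2/4 = 6/16 = 3/8
Expected count = 3/8 × 1392 = 522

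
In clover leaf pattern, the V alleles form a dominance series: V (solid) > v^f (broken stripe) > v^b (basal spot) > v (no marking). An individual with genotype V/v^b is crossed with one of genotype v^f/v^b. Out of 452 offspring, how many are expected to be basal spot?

Cross: V/v^b × v^f/v^b
Allele dominance: V > v^f > v^b > v
Offspring genotypes: 1 V/v^f, 1 V/v^b, 1 v^f/v^b, 1 v^b/v^b
Phenotype counts: 2 solid, 1 broken stripe, 1 basal spot
basal spot: 1 out of 4 → fraction 1/4
Expected count = 1/4 × 452 = 113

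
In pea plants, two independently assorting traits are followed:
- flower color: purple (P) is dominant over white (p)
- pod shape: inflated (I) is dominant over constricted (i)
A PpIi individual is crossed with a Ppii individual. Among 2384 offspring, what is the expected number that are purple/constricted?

Dihybrid cross PpIi × Ppii — consider each gene separately:
flower color: Pp × Pp → 1 PP, 2 Pp, 1 pp → 3 P_ : 1 pp (out of 4)
pod shape: Ii × ii → 2 Ii, 2 ii → 2 I_ : 2 ii (out of 4)
Combine (counts out of 4 × 4 = 16): purple/inflated (P_I_) = 3×2 = 6; purple/constricted (P_ii) = 3×2 = 6; white/inflated (ppI_) = 1×2 = 2; white/constricted (ppii) = 1×2 = 2
Phenotype counts (out of 16): 6 purple/inflated, 6 purple/constricted, 2 white/inflated, 2 white/constricted
purple/constricted: 6 out of 16 → fraction 3/8
Expected count = 3/8 × 2384 = 894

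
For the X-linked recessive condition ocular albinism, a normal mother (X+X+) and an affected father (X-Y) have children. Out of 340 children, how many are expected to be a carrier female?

Cross: X+X+ × X-Y
Offspring: 2 X+X-, 2 X+Y
Probability of a carrier female: 2/4 = 1/2
Expected count = 1/2 × 340 = 170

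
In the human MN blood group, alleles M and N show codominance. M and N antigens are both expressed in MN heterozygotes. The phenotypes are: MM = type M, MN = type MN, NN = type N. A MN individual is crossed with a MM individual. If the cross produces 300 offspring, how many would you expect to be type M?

Punnett square for MN × MM:
Offspring genotypes: 2 MM, 2 MN
Phenotype counts: 2 type M, 2 type MN
type M: 2 out of 4 → fraction 1/2
Expected count = 1/2 × 300 = 150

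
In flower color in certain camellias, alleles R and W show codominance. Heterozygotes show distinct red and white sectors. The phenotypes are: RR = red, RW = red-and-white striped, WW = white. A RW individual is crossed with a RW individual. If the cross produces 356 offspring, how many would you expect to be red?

Punnett square for RW × RW:
Offspring genotypes: 1 RR, 2 RW, 1 WW
Phenotype counts: 1 red, 2 red-and-white striped, 1 white
red: 1 out of 4 → fraction 1/4
Expected count = 1/4 × 356 = 89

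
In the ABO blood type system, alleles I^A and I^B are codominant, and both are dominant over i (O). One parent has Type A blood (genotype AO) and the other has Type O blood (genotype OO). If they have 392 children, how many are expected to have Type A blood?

Cross: AO × OO
Possible offspring genotypes: 2 AO, 2 OO
Blood type counts: 2 Type A, 2 Type O
Probability of Type A: 2/4 = 1/2
Expected count = 1/2 × 392 = 196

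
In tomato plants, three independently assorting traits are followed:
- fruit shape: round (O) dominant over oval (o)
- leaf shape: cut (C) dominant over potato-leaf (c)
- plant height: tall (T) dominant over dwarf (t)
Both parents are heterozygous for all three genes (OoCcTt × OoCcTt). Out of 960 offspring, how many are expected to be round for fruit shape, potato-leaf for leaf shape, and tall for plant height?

Trihybrid cross: OoCcTt × OoCcTt
Each trait segregates independently with a 3:1 phenotypic ratio, so each gene contributes 3/4 (dominant) or 1/4 (recessive).
Target: round (fruit shape), potato-leaf (leaf shape), tall (plant height)
Probability = product of independent per-trait probabilities
= 3/4 × 1/4 × 3/4 = 9/64
Expected count = 9/64 × 960 = 135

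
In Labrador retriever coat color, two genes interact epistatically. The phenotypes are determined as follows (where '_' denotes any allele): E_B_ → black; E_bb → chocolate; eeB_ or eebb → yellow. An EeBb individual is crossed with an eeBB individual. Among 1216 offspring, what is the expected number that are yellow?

Cross: EeBb × eeBB — consider each gene separately:
E gene: Ee × ee → 2 Ee, 2 ee → 2 E_ : 2 ee (out of 4)
B gene: Bb × BB → 2 BB, 2 Bb → 4 B_ (out of 4)
Genotype classes (out of 4 × 4 = 16): E_B_ = 2×4 = 8; eeB_ = 2×4 = 8
Apply the phenotype rules: E_B_ (8) → black; eeB_ (8) → yellow
Phenotype counts (out of 16): 8 black, 8 yellow
yellow: 8 out of 16 → fraction 1/2
Expected count = 1/2 × 1216 = 608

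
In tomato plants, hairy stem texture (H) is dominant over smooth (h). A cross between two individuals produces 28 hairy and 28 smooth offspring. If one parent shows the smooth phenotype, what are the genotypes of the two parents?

Observed offspring: 28 hairy, 28 smooth
The observed ratio simplifies to 1:1. One parent shows smooth, so its genotype must be hh. A 1:1 offspring split requires the other parent to be heterozygous (Hh).
Parent genotypes: hh × Hh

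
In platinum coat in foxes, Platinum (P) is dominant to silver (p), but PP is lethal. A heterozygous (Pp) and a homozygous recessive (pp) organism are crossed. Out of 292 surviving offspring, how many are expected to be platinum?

Cross: Pp × pp
Punnett square offspring (before lethality): 2 Pp, 2 pp
No PP offspring are produced in this cross.
platinum: 2 out of 4 → fraction 1/2
Expected count = 1/2 × 292 = 146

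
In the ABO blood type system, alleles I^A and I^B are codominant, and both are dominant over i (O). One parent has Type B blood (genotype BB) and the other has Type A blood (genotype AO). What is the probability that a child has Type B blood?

Cross: BB × AO
Possible offspring genotypes: 2 AB, 2 BO
Blood type counts: 2 Type AB, 2 Type B
Probability of Type B: 2/4 = 1/2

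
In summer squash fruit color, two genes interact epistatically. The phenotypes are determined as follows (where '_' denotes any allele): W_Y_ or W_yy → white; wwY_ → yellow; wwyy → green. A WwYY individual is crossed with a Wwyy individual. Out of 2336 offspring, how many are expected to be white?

Cross: WwYY × Wwyy — consider each gene separately:
W gene: Ww × Ww → 1 WW, 2 Ww, 1 ww → 3 W_ : 1 ww (out of 4)
Y gene: YY × yy → 4 Yy → 4 Y_ (out of 4)
Genotype classes (out of 4 × 4 = 16): W_Y_ = 3×4 = 12; wwY_ = 1×4 = 4
Apply the phenotype rules: W_Y_ (12) → white; wwY_ (4) → yellow
Phenotype counts (out of 16): 12 white, 4 yellow
white: 12 out of 16 → fraction 3/4
Expected count = 3/4 × 2336 = 1752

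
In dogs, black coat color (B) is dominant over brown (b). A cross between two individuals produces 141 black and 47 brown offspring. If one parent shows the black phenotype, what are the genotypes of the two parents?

Observed offspring: 141 black, 47 brown
The observed ratio simplifies to 3:1. Brown (bb) offspring appear, so each parent must contribute one b allele. The parent stated to show black carries B, so it is Bb. The other parent is then either Bb or bb: Bb × bb would give a 1:1 split, whereas Bb × Bb gives 3:1 — matching the data. So both parents are heterozygous (Bb × Bb).
Parent genotypes: Bb × Bb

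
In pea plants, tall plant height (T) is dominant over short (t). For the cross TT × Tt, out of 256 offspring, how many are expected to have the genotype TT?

Punnett square for TT × Tt:
Offspring genotypes: 2 TT, 2 Tt
Total offspring: 4
Count with target: 2
Probability: 2/4 = 1/2
Expected count = 1/2 × 256 = 128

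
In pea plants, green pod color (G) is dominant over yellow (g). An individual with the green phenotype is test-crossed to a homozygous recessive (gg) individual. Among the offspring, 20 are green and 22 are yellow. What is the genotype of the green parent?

Test cross: ? × gg
Offspring: 20 green, 22 yellow — approximately 1:1.
A 1:1 ratio in a test cross indicates the unknown parent is heterozygous (Gg).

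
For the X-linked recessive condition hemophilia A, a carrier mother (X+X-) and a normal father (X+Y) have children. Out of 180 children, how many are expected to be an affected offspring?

Cross: X+X- × X+Y
Offspring: 1 X+X+, 1 X+Y, 1 X+X-, 1 X-Y
Probability of an affected offspring: 1/4
Expected count = 1/4 × 180 = 45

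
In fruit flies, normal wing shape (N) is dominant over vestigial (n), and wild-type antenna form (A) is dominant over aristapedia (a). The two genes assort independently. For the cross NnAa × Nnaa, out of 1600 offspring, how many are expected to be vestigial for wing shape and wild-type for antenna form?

Dihybrid cross NnAa × Nnaa — consider each gene separately:
wing shape: Nn × Nn → 1 NN, 2 Nn, 1 nn → 3 N_ : 1 nn (out of 4)
antenna form: Aa × aa → 2 Aa, 2 aa → 2 A_ : 2 aa (out of 4)
Looking for: vestigial (nn) and wild-type (A_)
P(vestigial) = 1/4, P(wild-type) = 2/4
P(both) = 1/4 × 2/4 = 2/16 = 1/8
Expected count = 1/8 × 1600 = 200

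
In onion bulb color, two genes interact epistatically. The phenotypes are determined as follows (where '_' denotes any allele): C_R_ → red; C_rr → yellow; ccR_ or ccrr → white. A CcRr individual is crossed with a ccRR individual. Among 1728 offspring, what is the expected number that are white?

Cross: CcRr × ccRR — consider each gene separately:
C gene: Cc × cc → 2 Cc, 2 cc → 2 C_ : 2 cc (out of 4)
R gene: Rr × RR → 2 RR, 2 Rr → 4 R_ (out of 4)
Genotype classes (out of 4 × 4 = 16): C_R_ = 2×4 = 8; ccR_ = 2×4 = 8
Apply the phenotype rules: C_R_ (8) → red; ccR_ (8) → white
Phenotype counts (out of 16): 8 red, 8 white
white: 8 out of 16 → fraction 1/2
Expected count = 1/2 × 1728 = 864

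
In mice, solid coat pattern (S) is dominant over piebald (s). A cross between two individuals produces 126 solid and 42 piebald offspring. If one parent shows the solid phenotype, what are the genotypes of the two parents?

Observed offspring: 126 solid, 42 piebald
The observed ratio simplifies to 3:1. Piebald (ss) offspring appear, so each parent must contribute one s allele. The parent stated to show solid carries S, so it is Ss. The other parent is then either Ss or ss: Ss × ss would give a 1:1 split, whereas Ss × Ss gives 3:1 — matching the data. So both parents are heterozygous (Ss × Ss).
Parent genotypes: Ss × Ss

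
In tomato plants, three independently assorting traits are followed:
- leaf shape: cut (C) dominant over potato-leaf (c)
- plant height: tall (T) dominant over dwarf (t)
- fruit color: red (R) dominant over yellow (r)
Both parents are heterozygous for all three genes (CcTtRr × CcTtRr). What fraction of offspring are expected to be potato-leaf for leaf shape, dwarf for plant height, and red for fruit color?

Trihybrid cross: CcTtRr × CcTtRr
Each trait segregates independently with a 3:1 phenotypic ratio, so each gene contributes 3/4 (dominant) or 1/4 (recessive).
Target: potato-leaf (leaf shape), dwarf (plant height), red (fruit color)
Probability = product of independent per-trait probabilities
= 1/4 × 1/4 × 3/4 = 3/64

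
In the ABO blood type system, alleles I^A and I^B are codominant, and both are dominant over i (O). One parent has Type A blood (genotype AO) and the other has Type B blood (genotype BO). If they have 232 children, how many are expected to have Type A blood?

Cross: AO × BO
Possible offspring genotypes: 1 AB, 1 AO, 1 BO, 1 OO
Blood type counts: 1 Type AB, 1 Type A, 1 Type B, 1 Type O
Probability of Type A: 1/4
Expected count = 1/4 × 232 = 58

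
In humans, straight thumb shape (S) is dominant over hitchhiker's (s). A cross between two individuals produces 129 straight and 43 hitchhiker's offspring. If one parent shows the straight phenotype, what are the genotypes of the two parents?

Observed offspring: 129 straight, 43 hitchhiker's
The observed ratio simplifies to 3:1. Hitchhiker's (ss) offspring appear, so each parent must contribute one s allele. The parent stated to show straight carries S, so it is Ss. The other parent is then either Ss or ss: Ss × ss would give a 1:1 split, whereas Ss × Ss gives 3:1 — matching the data. So both parents are heterozygous (Ss × Ss).
Parent genotypes: Ss × Ss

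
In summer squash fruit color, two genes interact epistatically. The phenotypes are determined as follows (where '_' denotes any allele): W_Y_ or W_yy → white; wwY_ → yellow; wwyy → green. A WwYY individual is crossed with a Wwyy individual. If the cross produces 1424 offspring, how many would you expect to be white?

Cross: WwYY × Wwyy — consider each gene separately:
W gene: Ww × Ww → 1 WW, 2 Ww, 1 ww → 3 W_ : 1 ww (out of 4)
Y gene: YY × yy → 4 Yy → 4 Y_ (out of 4)
Genotype classes (out of 4 × 4 = 16): W_Y_ = 3×4 = 12; wwY_ = 1×4 = 4
Apply the phenotype rules: W_Y_ (12) → white; wwY_ (4) → yellow
Phenotype counts (out of 16): 12 white, 4 yellow
white: 12 out of 16 → fraction 3/4
Expected count = 3/4 × 1424 = 1068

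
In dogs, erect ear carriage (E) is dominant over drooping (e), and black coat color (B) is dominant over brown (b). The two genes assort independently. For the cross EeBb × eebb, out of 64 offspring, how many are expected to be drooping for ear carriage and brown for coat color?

Dihybrid cross EeBb × eebb — consider each gene separately:
ear carriage: Ee × ee → 2 Ee, 2 ee → 2 E_ : 2 ee (out of 4)
coat color: Bb × bb → 2 Bb, 2 bb → 2 B_ : 2 bb (out of 4)
Looking for: drooping (ee) and brown (bb)
P(drooping) = 2/4, P(brown) = 2/4
P(both) = 2/4 × 2/4 = 4/16 = 1/4
Expected count = 1/4 × 64 = 16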